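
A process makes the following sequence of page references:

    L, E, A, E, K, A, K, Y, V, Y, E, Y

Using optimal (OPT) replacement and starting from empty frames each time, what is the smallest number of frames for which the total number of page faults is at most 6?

f=1: 12 faults
f=2: 7 faults
f=3: 6 faults
f=4: 6 faults
f=5: 6 faults
f=6: 6 faults
Smallest f with faults ≤ 6 is 3.

3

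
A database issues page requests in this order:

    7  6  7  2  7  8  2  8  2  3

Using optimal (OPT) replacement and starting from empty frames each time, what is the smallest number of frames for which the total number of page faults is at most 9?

2

f=1: 10 faults
f=2: 5 faults
f=3: 5 faults
f=4: 5 faults
f=5: 5 faults
Smallest f with faults ≤ 9 is 2.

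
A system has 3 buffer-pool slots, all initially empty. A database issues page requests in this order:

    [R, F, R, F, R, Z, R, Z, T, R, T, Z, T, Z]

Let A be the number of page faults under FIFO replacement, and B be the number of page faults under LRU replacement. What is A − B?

Under FIFO: F F . . . F . . F F . . . . → 5 faults.
Under LRU: F F . . . F . . F . . . . . → 4 faults.
A − B = 5 − 4 = 1.

1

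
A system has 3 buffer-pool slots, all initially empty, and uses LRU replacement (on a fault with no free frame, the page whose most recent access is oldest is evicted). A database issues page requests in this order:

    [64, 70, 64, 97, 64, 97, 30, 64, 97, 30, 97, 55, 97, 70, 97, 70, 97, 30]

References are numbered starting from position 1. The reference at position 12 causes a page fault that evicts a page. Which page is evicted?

pos 1: 64 → miss, frames {64}
pos 2: 70 → miss, frames {64,70}
pos 3: 64 → hit
pos 4: 97 → miss, frames {70,64,97}
pos 5: 64 → hit
pos 6: 97 → hit
pos 7: 30 → miss, evict 70, frames {64,97,30}
pos 8: 64 → hit
pos 9: 97 → hit
pos 10: 30 → hit
pos 11: 97 → hit
pos 12: 55 → miss, evict 64, frames {30,97,55}
At position 12, page 64 is evicted.

64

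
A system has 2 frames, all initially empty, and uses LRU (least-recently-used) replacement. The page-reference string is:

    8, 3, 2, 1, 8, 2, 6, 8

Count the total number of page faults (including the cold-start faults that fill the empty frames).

8 -> fault, frames (8)
3 -> fault, frames (8 3)
2 -> fault, evict 8, frames (3 2)
1 -> fault, evict 3, frames (2 1)
8 -> fault, evict 2, frames (1 8)
2 -> fault, evict 1, frames (8 2)
6 -> fault, evict 8, frames (2 6)
8 -> fault, evict 2, frames (6 8)
Page faults: 8.

8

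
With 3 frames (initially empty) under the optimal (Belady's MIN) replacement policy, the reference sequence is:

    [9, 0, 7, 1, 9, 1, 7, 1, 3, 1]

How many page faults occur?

5

9 -> miss, frames {9}
0 -> miss, frames {9,0}
7 -> miss, frames {9,0,7}
1 -> miss, evict 0, frames {9,7,1}
9 -> hit
1 -> hit
7 -> hit
1 -> hit
3 -> miss, evict 7, frames {9,1,3}
1 -> hit
Page faults: 5.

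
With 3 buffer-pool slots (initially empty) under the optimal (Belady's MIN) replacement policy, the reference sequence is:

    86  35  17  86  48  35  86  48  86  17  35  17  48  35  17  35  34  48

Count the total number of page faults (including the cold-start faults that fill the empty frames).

6

86 → fault, frames {86}
35 → fault, frames {86,35}
17 → fault, frames {86,35,17}
86 → hit
48 → fault, evict 17, frames {86,35,48}
35 → hit
86 → hit
48 → hit
86 → hit
17 → fault, evict 86, frames {35,48,17}
35 → hit
17 → hit
48 → hit
35 → hit
17 → hit
35 → hit
34 → fault, evict 17, frames {35,48,34}
48 → hit
Page faults: 6.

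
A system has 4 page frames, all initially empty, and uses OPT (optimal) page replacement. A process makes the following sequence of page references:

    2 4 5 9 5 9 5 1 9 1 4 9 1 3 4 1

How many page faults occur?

2 -> fault, frames [2]
4 -> fault, frames [2, 4]
5 -> fault, frames [2, 4, 5]
9 -> fault, frames [2, 4, 5, 9]
5 -> hit
9 -> hit
5 -> hit
1 -> fault, evict 5, frames [2, 4, 9, 1]
9 -> hit
1 -> hit
4 -> hit
9 -> hit
1 -> hit
3 -> fault, evict 9, frames [2, 4, 1, 3]
4 -> hit
1 -> hit
Page faults: 6.

6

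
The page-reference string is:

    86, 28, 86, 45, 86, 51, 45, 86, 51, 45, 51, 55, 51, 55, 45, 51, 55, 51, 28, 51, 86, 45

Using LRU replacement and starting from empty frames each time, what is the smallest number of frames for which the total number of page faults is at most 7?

f=1: 22 faults
f=2: 15 faults
f=3: 8 faults
f=4: 8 faults
f=5: 5 faults
Smallest f with faults ≤ 7 is 5.

5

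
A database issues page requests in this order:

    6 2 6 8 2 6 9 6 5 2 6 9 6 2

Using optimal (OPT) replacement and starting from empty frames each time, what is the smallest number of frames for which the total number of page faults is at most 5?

f=1: 14 faults
f=2: 9 faults
f=3: 6 faults
f=4: 5 faults
f=5: 5 faults
Smallest f with faults ≤ 5 is 4.

4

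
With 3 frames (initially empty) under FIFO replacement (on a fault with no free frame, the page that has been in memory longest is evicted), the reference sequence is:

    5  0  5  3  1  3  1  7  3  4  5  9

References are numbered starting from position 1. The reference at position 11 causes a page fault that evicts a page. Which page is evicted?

1

pos 1: 5 → fault, frames {5}
pos 2: 0 → fault, frames {5,0}
pos 3: 5 → hit
pos 4: 3 → fault, frames {5,0,3}
pos 5: 1 → fault, evict 5, frames {0,3,1}
pos 6: 3 → hit
pos 7: 1 → hit
pos 8: 7 → fault, evict 0, frames {3,1,7}
pos 9: 3 → hit
pos 10: 4 → fault, evict 3, frames {1,7,4}
pos 11: 5 → fault, evict 1, frames {7,4,5}
At position 11, page 1 is evicted.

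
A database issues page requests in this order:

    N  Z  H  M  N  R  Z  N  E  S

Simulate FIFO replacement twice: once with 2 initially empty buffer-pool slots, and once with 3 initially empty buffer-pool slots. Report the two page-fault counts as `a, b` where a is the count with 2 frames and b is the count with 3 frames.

2 frames: F F F F F F F F F F → 10 faults.
3 frames: F F F F F F F . F F → 9 faults.
9 < 10: adding a frame reduced faults, as is typical.

10, 9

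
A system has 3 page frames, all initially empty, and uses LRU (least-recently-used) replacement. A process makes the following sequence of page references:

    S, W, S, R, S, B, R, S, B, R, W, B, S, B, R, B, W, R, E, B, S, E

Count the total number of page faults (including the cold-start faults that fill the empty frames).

11

S → miss, frames [S]
W → miss, frames [S, W]
S → hit
R → miss, frames [W, S, R]
S → hit
B → miss, evict W, frames [R, S, B]
R → hit
S → hit
B → hit
R → hit
W → miss, evict S, frames [B, R, W]
B → hit
S → miss, evict R, frames [W, B, S]
B → hit
R → miss, evict W, frames [S, B, R]
B → hit
W → miss, evict S, frames [R, B, W]
R → hit
E → miss, evict B, frames [W, R, E]
B → miss, evict W, frames [R, E, B]
S → miss, evict R, frames [E, B, S]
E → hit
Page faults: 11.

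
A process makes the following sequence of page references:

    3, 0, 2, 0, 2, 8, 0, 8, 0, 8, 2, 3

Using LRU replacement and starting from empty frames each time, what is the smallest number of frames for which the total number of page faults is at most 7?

f=1: 12 faults
f=2: 7 faults
f=3: 5 faults
f=4: 4 faults
Smallest f with faults ≤ 7 is 2.

2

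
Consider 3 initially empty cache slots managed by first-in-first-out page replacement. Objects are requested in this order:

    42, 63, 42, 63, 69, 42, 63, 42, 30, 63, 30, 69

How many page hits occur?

8

42: fault, frames {42}
63: fault, frames {42,63}
42: hit
63: hit
69: fault, frames {42,63,69}
42: hit
63: hit
42: hit
30: fault, evict 42, frames {63,69,30}
63: hit
30: hit
69: hit
Hits: 8.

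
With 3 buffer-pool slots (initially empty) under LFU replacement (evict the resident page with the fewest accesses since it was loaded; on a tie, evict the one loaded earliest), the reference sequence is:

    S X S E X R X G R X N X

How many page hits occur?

5

S -> miss, frames {S}
X -> miss, frames {S,X}
S -> hit
E -> miss, frames {S,X,E}
X -> hit
R -> miss, evict E, frames {S,X,R}
X -> hit
G -> miss, evict R, frames {S,X,G}
R -> miss, evict G, frames {S,X,R}
X -> hit
N -> miss, evict R, frames {S,X,N}
X -> hit
Hits: 5.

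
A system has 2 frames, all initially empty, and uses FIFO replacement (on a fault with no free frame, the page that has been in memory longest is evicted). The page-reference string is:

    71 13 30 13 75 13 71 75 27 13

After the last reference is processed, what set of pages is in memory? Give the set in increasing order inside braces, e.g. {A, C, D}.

{13, 27}

71: miss, frames (71)
13: miss, frames (71 13)
30: miss, evict 71, frames (13 30)
13: hit
75: miss, evict 13, frames (30 75)
13: miss, evict 30, frames (75 13)
71: miss, evict 75, frames (13 71)
75: miss, evict 13, frames (71 75)
27: miss, evict 71, frames (75 27)
13: miss, evict 75, frames (27 13)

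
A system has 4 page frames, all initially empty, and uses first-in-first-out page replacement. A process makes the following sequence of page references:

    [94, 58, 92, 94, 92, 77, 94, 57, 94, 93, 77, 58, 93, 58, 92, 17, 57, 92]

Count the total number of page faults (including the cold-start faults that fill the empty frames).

11

94: miss, frames [94]
58: miss, frames [94, 58]
92: miss, frames [94, 58, 92]
94: hit
92: hit
77: miss, frames [94, 58, 92, 77]
94: hit
57: miss, evict 94, frames [58, 92, 77, 57]
94: miss, evict 58, frames [92, 77, 57, 94]
93: miss, evict 92, frames [77, 57, 94, 93]
77: hit
58: miss, evict 77, frames [57, 94, 93, 58]
93: hit
58: hit
92: miss, evict 57, frames [94, 93, 58, 92]
17: miss, evict 94, frames [93, 58, 92, 17]
57: miss, evict 93, frames [58, 92, 17, 57]
92: hit
Page faults: 11.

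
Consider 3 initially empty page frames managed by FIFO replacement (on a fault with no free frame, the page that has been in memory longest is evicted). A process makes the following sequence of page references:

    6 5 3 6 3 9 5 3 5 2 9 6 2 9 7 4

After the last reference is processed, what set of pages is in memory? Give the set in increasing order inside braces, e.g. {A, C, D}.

6: fault, frames {6}
5: fault, frames {6,5}
3: fault, frames {6,5,3}
6: hit
3: hit
9: fault, evict 6, frames {5,3,9}
5: hit
3: hit
5: hit
2: fault, evict 5, frames {3,9,2}
9: hit
6: fault, evict 3, frames {9,2,6}
2: hit
9: hit
7: fault, evict 9, frames {2,6,7}
4: fault, evict 2, frames {6,7,4}

{4, 6, 7}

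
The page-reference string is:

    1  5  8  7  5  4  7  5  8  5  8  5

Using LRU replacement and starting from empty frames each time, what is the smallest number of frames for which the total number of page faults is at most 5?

4

f=1: 12 faults
f=2: 9 faults
f=3: 6 faults
f=4: 5 faults
f=5: 5 faults
Smallest f with faults ≤ 5 is 4.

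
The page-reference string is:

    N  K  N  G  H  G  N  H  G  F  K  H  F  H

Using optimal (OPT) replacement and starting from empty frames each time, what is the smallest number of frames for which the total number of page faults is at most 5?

f=1: 14 faults
f=2: 9 faults
f=3: 6 faults
f=4: 5 faults
f=5: 5 faults
Smallest f with faults ≤ 5 is 4.

4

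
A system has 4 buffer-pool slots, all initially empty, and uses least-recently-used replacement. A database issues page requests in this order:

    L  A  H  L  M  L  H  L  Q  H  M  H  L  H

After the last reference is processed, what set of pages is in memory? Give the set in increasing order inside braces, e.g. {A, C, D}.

L: fault, frames [L]
A: fault, frames [L, A]
H: fault, frames [L, A, H]
L: hit
M: fault, frames [A, H, L, M]
L: hit
H: hit
L: hit
Q: fault, evict A, frames [M, H, L, Q]
H: hit
M: hit
H: hit
L: hit
H: hit

{H, L, M, Q}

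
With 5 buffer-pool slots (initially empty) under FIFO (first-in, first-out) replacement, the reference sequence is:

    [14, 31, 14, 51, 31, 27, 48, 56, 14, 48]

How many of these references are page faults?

14 -> fault, frames {14}
31 -> fault, frames {14,31}
14 -> hit
51 -> fault, frames {14,31,51}
31 -> hit
27 -> fault, frames {14,31,51,27}
48 -> fault, frames {14,31,51,27,48}
56 -> fault, evict 14, frames {31,51,27,48,56}
14 -> fault, evict 31, frames {51,27,48,56,14}
48 -> hit
Page faults: 7.

7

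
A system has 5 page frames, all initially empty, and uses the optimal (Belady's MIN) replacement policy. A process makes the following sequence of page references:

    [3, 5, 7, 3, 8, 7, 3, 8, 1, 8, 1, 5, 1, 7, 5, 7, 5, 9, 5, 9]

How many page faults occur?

3 → miss, frames {3}
5 → miss, frames {3,5}
7 → miss, frames {3,5,7}
3 → hit
8 → miss, frames {3,5,7,8}
7 → hit
3 → hit
8 → hit
1 → miss, frames {3,5,7,8,1}
8 → hit
1 → hit
5 → hit
1 → hit
7 → hit
5 → hit
7 → hit
5 → hit
9 → miss, evict 1, frames {3,5,7,8,9}
5 → hit
9 → hit
Page faults: 6.

6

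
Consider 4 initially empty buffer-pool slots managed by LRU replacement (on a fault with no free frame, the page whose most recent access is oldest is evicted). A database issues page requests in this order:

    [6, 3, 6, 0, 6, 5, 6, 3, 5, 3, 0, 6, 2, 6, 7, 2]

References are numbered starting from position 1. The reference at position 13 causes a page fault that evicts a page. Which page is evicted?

5

pos 1: 6 → miss, frames [6]
pos 2: 3 → miss, frames [6, 3]
pos 3: 6 → hit
pos 4: 0 → miss, frames [3, 6, 0]
pos 5: 6 → hit
pos 6: 5 → miss, frames [3, 0, 6, 5]
pos 7: 6 → hit
pos 8: 3 → hit
pos 9: 5 → hit
pos 10: 3 → hit
pos 11: 0 → hit
pos 12: 6 → hit
pos 13: 2 → miss, evict 5, frames [3, 0, 6, 2]
At position 13, page 5 is evicted.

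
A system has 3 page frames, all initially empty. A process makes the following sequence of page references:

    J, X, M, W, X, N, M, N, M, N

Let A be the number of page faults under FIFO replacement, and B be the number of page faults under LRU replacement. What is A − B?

-1

Under FIFO: F F F F . F . . . . → 5 faults.
Under LRU: F F F F . F F . . . → 6 faults.
A − B = 5 − 6 = -1.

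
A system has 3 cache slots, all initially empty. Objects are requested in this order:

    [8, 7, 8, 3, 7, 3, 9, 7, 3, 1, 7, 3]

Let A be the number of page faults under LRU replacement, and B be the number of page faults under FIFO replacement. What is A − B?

Under LRU: F F . F . . F . . F . . → 5 faults.
Under FIFO: F F . F . . F . . F F F → 7 faults.
A − B = 5 − 7 = -2.

-2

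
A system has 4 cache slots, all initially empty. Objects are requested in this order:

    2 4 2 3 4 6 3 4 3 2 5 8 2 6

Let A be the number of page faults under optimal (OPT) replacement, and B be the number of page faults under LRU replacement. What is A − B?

-1

Under OPT: F F . F . F . . . . F F . . → 6 faults.
Under LRU: F F . F . F . . . . F F . F → 7 faults.
A − B = 6 − 7 = -1.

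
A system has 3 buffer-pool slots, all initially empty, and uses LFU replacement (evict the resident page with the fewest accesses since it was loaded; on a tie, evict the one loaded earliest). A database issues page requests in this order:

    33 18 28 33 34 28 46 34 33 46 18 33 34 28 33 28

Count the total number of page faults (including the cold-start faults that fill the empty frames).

9

33 -> fault, frames (33)
18 -> fault, frames (33 18)
28 -> fault, frames (33 18 28)
33 -> hit
34 -> fault, evict 18, frames (33 28 34)
28 -> hit
46 -> fault, evict 34, frames (33 28 46)
34 -> fault, evict 46, frames (33 28 34)
33 -> hit
46 -> fault, evict 34, frames (33 28 46)
18 -> fault, evict 46, frames (33 28 18)
33 -> hit
34 -> fault, evict 18, frames (33 28 34)
28 -> hit
33 -> hit
28 -> hit
Page faults: 9.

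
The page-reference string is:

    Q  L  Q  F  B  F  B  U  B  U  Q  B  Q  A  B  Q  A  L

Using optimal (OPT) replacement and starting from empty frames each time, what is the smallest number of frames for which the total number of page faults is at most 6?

f=1: 18 faults
f=2: 9 faults
f=3: 7 faults
f=4: 6 faults
f=5: 6 faults
f=6: 6 faults
Smallest f with faults ≤ 6 is 4.

4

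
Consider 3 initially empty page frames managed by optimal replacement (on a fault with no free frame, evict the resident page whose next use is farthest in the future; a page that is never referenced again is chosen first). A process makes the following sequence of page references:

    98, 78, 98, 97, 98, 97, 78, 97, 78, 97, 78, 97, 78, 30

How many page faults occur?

98: miss, frames {98}
78: miss, frames {98,78}
98: hit
97: miss, frames {98,78,97}
98: hit
97: hit
78: hit
97: hit
78: hit
97: hit
78: hit
97: hit
78: hit
30: miss, evict 97, frames {98,78,30}
Page faults: 4.

4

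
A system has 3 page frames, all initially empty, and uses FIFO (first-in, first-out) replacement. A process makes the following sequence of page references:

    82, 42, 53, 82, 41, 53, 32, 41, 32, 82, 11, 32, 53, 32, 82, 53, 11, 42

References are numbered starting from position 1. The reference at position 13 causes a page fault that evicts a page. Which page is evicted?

32

pos 1: 82 → fault, frames [82]
pos 2: 42 → fault, frames [82, 42]
pos 3: 53 → fault, frames [82, 42, 53]
pos 4: 82 → hit
pos 5: 41 → fault, evict 82, frames [42, 53, 41]
pos 6: 53 → hit
pos 7: 32 → fault, evict 42, frames [53, 41, 32]
pos 8: 41 → hit
pos 9: 32 → hit
pos 10: 82 → fault, evict 53, frames [41, 32, 82]
pos 11: 11 → fault, evict 41, frames [32, 82, 11]
pos 12: 32 → hit
pos 13: 53 → fault, evict 32, frames [82, 11, 53]
At position 13, page 32 is evicted.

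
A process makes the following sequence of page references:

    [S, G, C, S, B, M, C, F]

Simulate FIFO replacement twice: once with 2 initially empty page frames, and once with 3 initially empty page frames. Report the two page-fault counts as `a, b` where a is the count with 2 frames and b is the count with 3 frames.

2 frames: F F F F F F F F → 8 faults.
3 frames: F F F . F F . F → 6 faults.
6 < 8: adding a frame reduced faults, as is typical.

8, 6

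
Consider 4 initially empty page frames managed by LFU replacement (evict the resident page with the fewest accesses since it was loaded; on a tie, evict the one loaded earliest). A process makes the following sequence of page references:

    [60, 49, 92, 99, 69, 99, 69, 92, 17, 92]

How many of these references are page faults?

60 → miss, frames [60]
49 → miss, frames [60, 49]
92 → miss, frames [60, 49, 92]
99 → miss, frames [60, 49, 92, 99]
69 → miss, evict 60, frames [49, 92, 99, 69]
99 → hit
69 → hit
92 → hit
17 → miss, evict 49, frames [92, 99, 69, 17]
92 → hit
Page faults: 6.

6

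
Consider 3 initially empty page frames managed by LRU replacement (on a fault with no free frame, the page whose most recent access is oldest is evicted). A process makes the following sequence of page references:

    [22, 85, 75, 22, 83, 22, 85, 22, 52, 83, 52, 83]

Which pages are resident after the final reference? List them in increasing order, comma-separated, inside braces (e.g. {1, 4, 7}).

{22, 52, 83}

22 -> miss, frames (22)
85 -> miss, frames (22 85)
75 -> miss, frames (22 85 75)
22 -> hit
83 -> miss, evict 85, frames (75 22 83)
22 -> hit
85 -> miss, evict 75, frames (83 22 85)
22 -> hit
52 -> miss, evict 83, frames (85 22 52)
83 -> miss, evict 85, frames (22 52 83)
52 -> hit
83 -> hit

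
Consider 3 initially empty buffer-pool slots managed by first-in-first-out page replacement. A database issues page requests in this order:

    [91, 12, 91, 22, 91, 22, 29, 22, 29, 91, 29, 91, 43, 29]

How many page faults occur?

91: fault, frames {91}
12: fault, frames {91,12}
91: hit
22: fault, frames {91,12,22}
91: hit
22: hit
29: fault, evict 91, frames {12,22,29}
22: hit
29: hit
91: fault, evict 12, frames {22,29,91}
29: hit
91: hit
43: fault, evict 22, frames {29,91,43}
29: hit
Page faults: 6.

6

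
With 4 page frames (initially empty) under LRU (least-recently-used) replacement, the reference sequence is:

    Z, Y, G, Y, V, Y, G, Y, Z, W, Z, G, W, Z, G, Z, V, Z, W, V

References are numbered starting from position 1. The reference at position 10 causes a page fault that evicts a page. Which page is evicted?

V

pos 1: Z → miss, frames [Z]
pos 2: Y → miss, frames [Z, Y]
pos 3: G → miss, frames [Z, Y, G]
pos 4: Y → hit
pos 5: V → miss, frames [Z, G, Y, V]
pos 6: Y → hit
pos 7: G → hit
pos 8: Y → hit
pos 9: Z → hit
pos 10: W → miss, evict V, frames [G, Y, Z, W]
At position 10, page V is evicted.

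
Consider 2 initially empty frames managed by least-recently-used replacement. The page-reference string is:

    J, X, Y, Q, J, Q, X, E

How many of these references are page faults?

J → fault, frames [J]
X → fault, frames [J, X]
Y → fault, evict J, frames [X, Y]
Q → fault, evict X, frames [Y, Q]
J → fault, evict Y, frames [Q, J]
Q → hit
X → fault, evict J, frames [Q, X]
E → fault, evict Q, frames [X, E]
Page faults: 7.

7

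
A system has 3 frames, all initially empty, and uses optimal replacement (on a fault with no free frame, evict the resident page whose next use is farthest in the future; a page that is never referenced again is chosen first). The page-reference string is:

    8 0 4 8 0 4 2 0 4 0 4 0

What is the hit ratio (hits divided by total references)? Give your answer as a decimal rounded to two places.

0.67

8 -> miss, frames (8)
0 -> miss, frames (8 0)
4 -> miss, frames (8 0 4)
8 -> hit
0 -> hit
4 -> hit
2 -> miss, evict 8, frames (0 4 2)
0 -> hit
4 -> hit
0 -> hit
4 -> hit
0 -> hit
Hits: 8 of 12 references → 8/12 = 0.6667.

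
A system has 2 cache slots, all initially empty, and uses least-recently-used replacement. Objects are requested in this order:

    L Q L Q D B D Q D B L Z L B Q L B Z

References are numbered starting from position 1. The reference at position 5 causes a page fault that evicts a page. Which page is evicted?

L

pos 1: L → miss, frames [L]
pos 2: Q → miss, frames [L, Q]
pos 3: L → hit
pos 4: Q → hit
pos 5: D → miss, evict L, frames [Q, D]
At position 5, page L is evicted.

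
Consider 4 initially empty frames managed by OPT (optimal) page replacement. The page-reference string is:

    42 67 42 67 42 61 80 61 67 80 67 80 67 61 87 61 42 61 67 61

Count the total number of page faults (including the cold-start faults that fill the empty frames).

42 → fault, frames {42}
67 → fault, frames {42,67}
42 → hit
67 → hit
42 → hit
61 → fault, frames {42,67,61}
80 → fault, frames {42,67,61,80}
61 → hit
67 → hit
80 → hit
67 → hit
80 → hit
67 → hit
61 → hit
87 → fault, evict 80, frames {42,67,61,87}
61 → hit
42 → hit
61 → hit
67 → hit
61 → hit
Page faults: 5.

5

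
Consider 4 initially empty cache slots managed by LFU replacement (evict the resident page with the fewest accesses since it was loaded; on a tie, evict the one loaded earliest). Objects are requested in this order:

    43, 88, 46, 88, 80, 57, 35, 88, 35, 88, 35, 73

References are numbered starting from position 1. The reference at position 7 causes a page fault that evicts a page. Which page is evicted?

pos 1: 43 -> fault, frames {43}
pos 2: 88 -> fault, frames {43,88}
pos 3: 46 -> fault, frames {43,88,46}
pos 4: 88 -> hit
pos 5: 80 -> fault, frames {43,88,46,80}
pos 6: 57 -> fault, evict 43, frames {88,46,80,57}
pos 7: 35 -> fault, evict 46, frames {88,80,57,35}
At position 7, page 46 is evicted.

46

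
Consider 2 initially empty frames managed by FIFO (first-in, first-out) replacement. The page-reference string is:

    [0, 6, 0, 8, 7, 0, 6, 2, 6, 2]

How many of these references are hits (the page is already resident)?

3

0: fault, frames {0}
6: fault, frames {0,6}
0: hit
8: fault, evict 0, frames {6,8}
7: fault, evict 6, frames {8,7}
0: fault, evict 8, frames {7,0}
6: fault, evict 7, frames {0,6}
2: fault, evict 0, frames {6,2}
6: hit
2: hit
Hits: 3.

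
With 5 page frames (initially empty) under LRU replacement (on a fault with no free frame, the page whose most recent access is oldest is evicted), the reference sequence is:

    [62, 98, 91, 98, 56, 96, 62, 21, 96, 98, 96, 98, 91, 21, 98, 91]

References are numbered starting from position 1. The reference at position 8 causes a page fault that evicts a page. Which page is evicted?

91

pos 1: 62: miss, frames [62]
pos 2: 98: miss, frames [62, 98]
pos 3: 91: miss, frames [62, 98, 91]
pos 4: 98: hit
pos 5: 56: miss, frames [62, 91, 98, 56]
pos 6: 96: miss, frames [62, 91, 98, 56, 96]
pos 7: 62: hit
pos 8: 21: miss, evict 91, frames [98, 56, 96, 62, 21]
At position 8, page 91 is evicted.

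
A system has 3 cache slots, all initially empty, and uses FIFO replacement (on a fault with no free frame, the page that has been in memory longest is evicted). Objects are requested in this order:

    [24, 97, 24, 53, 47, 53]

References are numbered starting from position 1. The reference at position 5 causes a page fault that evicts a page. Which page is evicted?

pos 1: 24 → miss, frames (24)
pos 2: 97 → miss, frames (24 97)
pos 3: 24 → hit
pos 4: 53 → miss, frames (24 97 53)
pos 5: 47 → miss, evict 24, frames (97 53 47)
At position 5, page 24 is evicted.

24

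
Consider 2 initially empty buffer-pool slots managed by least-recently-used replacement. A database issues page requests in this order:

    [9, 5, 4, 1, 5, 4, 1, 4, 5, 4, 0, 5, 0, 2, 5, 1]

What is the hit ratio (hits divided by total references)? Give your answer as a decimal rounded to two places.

0.19

9 -> miss, frames {9}
5 -> miss, frames {9,5}
4 -> miss, evict 9, frames {5,4}
1 -> miss, evict 5, frames {4,1}
5 -> miss, evict 4, frames {1,5}
4 -> miss, evict 1, frames {5,4}
1 -> miss, evict 5, frames {4,1}
4 -> hit
5 -> miss, evict 1, frames {4,5}
4 -> hit
0 -> miss, evict 5, frames {4,0}
5 -> miss, evict 4, frames {0,5}
0 -> hit
2 -> miss, evict 5, frames {0,2}
5 -> miss, evict 0, frames {2,5}
1 -> miss, evict 2, frames {5,1}
Hits: 3 of 16 references → 3/16 = 0.1875.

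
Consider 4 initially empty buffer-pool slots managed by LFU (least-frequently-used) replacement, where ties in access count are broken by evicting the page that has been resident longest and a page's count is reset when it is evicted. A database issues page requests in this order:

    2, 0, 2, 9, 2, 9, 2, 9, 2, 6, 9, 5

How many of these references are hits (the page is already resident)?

7

2: miss, frames (2)
0: miss, frames (2 0)
2: hit
9: miss, frames (2 0 9)
2: hit
9: hit
2: hit
9: hit
2: hit
6: miss, frames (2 0 9 6)
9: hit
5: miss, evict 0, frames (2 9 6 5)
Hits: 7.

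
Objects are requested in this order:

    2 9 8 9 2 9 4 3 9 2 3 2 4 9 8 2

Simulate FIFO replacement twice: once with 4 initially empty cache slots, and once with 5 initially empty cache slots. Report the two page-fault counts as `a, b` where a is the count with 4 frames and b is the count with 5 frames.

8, 5

4 frames: F F F . . . F F . F . . . F F . → 8 faults.
5 frames: F F F . . . F F . . . . . . . . → 5 faults.
5 < 8: adding a frame reduced faults, as is typical.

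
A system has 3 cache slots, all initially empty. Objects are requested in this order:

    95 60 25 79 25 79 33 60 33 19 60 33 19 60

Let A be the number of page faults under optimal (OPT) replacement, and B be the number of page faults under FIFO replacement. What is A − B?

Under OPT: F F F F . . F . . F . . . . → 6 faults.
Under FIFO: F F F F . . F F . F . . . . → 7 faults.
A − B = 6 − 7 = -1.

-1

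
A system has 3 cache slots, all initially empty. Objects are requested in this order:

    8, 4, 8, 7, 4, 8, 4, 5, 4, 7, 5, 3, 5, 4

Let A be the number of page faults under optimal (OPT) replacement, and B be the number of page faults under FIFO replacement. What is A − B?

Under OPT: F F . F . . . F . . . F . . → 5 faults.
Under FIFO: F F . F . . . F . . . F . F → 6 faults.
A − B = 5 − 6 = -1.

-1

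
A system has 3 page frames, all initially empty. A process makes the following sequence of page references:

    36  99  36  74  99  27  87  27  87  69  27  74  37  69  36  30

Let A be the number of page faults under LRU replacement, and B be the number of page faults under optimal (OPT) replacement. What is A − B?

Under LRU: F F . F . F F . . F . F F F F F → 11 faults.
Under OPT: F F . F . F F . . F . . F . F F → 9 faults.
A − B = 11 − 9 = 2.

2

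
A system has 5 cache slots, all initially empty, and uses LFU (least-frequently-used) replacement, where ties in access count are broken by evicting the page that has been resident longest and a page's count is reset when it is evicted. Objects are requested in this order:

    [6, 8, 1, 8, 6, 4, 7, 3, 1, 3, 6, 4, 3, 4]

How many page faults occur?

6 → fault, frames [6]
8 → fault, frames [6, 8]
1 → fault, frames [6, 8, 1]
8 → hit
6 → hit
4 → fault, frames [6, 8, 1, 4]
7 → fault, frames [6, 8, 1, 4, 7]
3 → fault, evict 1, frames [6, 8, 4, 7, 3]
1 → fault, evict 4, frames [6, 8, 7, 3, 1]
3 → hit
6 → hit
4 → fault, evict 7, frames [6, 8, 3, 1, 4]
3 → hit
4 → hit
Page faults: 8.

8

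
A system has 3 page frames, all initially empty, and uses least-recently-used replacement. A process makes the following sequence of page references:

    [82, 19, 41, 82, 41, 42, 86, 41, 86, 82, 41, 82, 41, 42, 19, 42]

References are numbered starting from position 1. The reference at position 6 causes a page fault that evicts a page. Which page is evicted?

pos 1: 82 → miss, frames {82}
pos 2: 19 → miss, frames {82,19}
pos 3: 41 → miss, frames {82,19,41}
pos 4: 82 → hit
pos 5: 41 → hit
pos 6: 42 → miss, evict 19, frames {82,41,42}
At position 6, page 19 is evicted.

19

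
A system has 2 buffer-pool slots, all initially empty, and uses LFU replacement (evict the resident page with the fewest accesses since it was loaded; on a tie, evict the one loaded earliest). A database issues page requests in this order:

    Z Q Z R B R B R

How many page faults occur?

7

Z -> fault, frames (Z)
Q -> fault, frames (Z Q)
Z -> hit
R -> fault, evict Q, frames (Z R)
B -> fault, evict R, frames (Z B)
R -> fault, evict B, frames (Z R)
B -> fault, evict R, frames (Z B)
R -> fault, evict B, frames (Z R)
Page faults: 7.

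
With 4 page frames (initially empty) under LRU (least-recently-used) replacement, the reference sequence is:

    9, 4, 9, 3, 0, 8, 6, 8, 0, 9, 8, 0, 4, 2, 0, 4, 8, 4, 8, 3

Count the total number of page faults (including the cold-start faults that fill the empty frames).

9 → fault, frames [9]
4 → fault, frames [9, 4]
9 → hit
3 → fault, frames [4, 9, 3]
0 → fault, frames [4, 9, 3, 0]
8 → fault, evict 4, frames [9, 3, 0, 8]
6 → fault, evict 9, frames [3, 0, 8, 6]
8 → hit
0 → hit
9 → fault, evict 3, frames [6, 8, 0, 9]
8 → hit
0 → hit
4 → fault, evict 6, frames [9, 8, 0, 4]
2 → fault, evict 9, frames [8, 0, 4, 2]
0 → hit
4 → hit
8 → hit
4 → hit
8 → hit
3 → fault, evict 2, frames [0, 4, 8, 3]
Page faults: 10.

10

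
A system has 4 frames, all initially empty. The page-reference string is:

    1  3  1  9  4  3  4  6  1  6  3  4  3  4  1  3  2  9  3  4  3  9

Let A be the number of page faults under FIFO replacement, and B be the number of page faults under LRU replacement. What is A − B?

Under FIFO: F F . F F . . F F . F . . . . . F F . F . . → 10 faults.
Under LRU: F F . F F . . F F . . . . . . . F F . F . . → 9 faults.
A − B = 10 − 9 = 1.

1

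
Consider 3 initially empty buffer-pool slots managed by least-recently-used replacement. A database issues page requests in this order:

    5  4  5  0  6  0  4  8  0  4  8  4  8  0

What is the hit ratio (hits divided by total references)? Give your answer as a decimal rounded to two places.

5 → miss, frames [5]
4 → miss, frames [5, 4]
5 → hit
0 → miss, frames [4, 5, 0]
6 → miss, evict 4, frames [5, 0, 6]
0 → hit
4 → miss, evict 5, frames [6, 0, 4]
8 → miss, evict 6, frames [0, 4, 8]
0 → hit
4 → hit
8 → hit
4 → hit
8 → hit
0 → hit
Hits: 8 of 14 references → 8/14 = 0.5714.

0.57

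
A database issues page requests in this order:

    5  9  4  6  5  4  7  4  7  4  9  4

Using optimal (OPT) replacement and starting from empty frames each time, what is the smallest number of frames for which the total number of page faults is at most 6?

3

f=1: 12 faults
f=2: 7 faults
f=3: 6 faults
f=4: 5 faults
f=5: 5 faults
Smallest f with faults ≤ 6 is 3.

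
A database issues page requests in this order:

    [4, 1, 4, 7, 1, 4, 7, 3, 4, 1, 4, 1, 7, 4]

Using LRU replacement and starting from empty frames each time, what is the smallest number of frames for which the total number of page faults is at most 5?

4

f=1: 14 faults
f=2: 11 faults
f=3: 6 faults
f=4: 4 faults
Smallest f with faults ≤ 5 is 4.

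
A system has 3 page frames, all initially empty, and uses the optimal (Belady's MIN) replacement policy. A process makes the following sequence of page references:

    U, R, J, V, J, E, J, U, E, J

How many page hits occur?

U: miss, frames [U]
R: miss, frames [U, R]
J: miss, frames [U, R, J]
V: miss, evict R, frames [U, J, V]
J: hit
E: miss, evict V, frames [U, J, E]
J: hit
U: hit
E: hit
J: hit
Hits: 5.

5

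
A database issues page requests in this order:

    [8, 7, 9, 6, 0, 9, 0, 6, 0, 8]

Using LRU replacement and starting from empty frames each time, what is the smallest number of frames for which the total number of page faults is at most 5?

5

f=1: 10 faults
f=2: 8 faults
f=3: 6 faults
f=4: 6 faults
f=5: 5 faults
Smallest f with faults ≤ 5 is 5.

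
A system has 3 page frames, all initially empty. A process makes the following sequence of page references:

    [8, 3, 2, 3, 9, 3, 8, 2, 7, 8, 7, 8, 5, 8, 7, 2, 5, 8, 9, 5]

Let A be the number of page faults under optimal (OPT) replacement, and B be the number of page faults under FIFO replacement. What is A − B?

Under OPT: F F F . F . . F F . . . F . . F . . F . → 9 faults.
Under FIFO: F F F . F . F . F . . . F . . F . F F F → 11 faults.
A − B = 9 − 11 = -2.

-2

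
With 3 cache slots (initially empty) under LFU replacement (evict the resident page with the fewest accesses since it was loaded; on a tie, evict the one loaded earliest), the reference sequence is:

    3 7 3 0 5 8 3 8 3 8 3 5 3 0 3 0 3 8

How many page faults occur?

3 → fault, frames [3]
7 → fault, frames [3, 7]
3 → hit
0 → fault, frames [3, 7, 0]
5 → fault, evict 7, frames [3, 0, 5]
8 → fault, evict 0, frames [3, 5, 8]
3 → hit
8 → hit
3 → hit
8 → hit
3 → hit
5 → hit
3 → hit
0 → fault, evict 5, frames [3, 8, 0]
3 → hit
0 → hit
3 → hit
8 → hit
Page faults: 6.

6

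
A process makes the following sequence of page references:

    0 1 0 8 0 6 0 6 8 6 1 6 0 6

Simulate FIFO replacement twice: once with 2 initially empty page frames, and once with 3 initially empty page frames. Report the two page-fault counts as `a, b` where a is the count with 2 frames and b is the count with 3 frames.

2 frames: F F . F F F . . F . F F F . → 9 faults.
3 frames: F F . F . F F . . . F . . . → 6 faults.
6 < 9: adding a frame reduced faults, as is typical.

9, 6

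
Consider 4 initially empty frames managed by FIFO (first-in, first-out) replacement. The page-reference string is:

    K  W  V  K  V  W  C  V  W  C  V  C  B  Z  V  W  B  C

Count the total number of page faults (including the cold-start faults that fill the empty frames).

7

K → fault, frames {K}
W → fault, frames {K,W}
V → fault, frames {K,W,V}
K → hit
V → hit
W → hit
C → fault, frames {K,W,V,C}
V → hit
W → hit
C → hit
V → hit
C → hit
B → fault, evict K, frames {W,V,C,B}
Z → fault, evict W, frames {V,C,B,Z}
V → hit
W → fault, evict V, frames {C,B,Z,W}
B → hit
C → hit
Page faults: 7.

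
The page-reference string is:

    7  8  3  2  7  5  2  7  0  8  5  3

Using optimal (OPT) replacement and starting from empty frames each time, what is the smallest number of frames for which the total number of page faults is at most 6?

5

f=1: 12 faults
f=2: 9 faults
f=3: 8 faults
f=4: 7 faults
f=5: 6 faults
f=6: 6 faults
Smallest f with faults ≤ 6 is 5.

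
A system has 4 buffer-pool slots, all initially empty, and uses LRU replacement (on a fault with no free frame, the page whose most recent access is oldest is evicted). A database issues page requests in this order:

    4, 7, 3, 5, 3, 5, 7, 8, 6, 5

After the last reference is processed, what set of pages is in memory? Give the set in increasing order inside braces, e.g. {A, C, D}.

{5, 6, 7, 8}

4: miss, frames {4}
7: miss, frames {4,7}
3: miss, frames {4,7,3}
5: miss, frames {4,7,3,5}
3: hit
5: hit
7: hit
8: miss, evict 4, frames {3,5,7,8}
6: miss, evict 3, frames {5,7,8,6}
5: hit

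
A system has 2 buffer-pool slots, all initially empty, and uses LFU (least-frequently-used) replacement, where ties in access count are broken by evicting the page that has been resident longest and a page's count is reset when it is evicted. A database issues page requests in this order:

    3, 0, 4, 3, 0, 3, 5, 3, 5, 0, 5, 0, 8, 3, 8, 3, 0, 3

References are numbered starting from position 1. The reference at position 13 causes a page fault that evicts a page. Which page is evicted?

0

pos 1: 3 -> fault, frames [3]
pos 2: 0 -> fault, frames [3, 0]
pos 3: 4 -> fault, evict 3, frames [0, 4]
pos 4: 3 -> fault, evict 0, frames [4, 3]
pos 5: 0 -> fault, evict 4, frames [3, 0]
pos 6: 3 -> hit
pos 7: 5 -> fault, evict 0, frames [3, 5]
pos 8: 3 -> hit
pos 9: 5 -> hit
pos 10: 0 -> fault, evict 5, frames [3, 0]
pos 11: 5 -> fault, evict 0, frames [3, 5]
pos 12: 0 -> fault, evict 5, frames [3, 0]
pos 13: 8 -> fault, evict 0, frames [3, 8]
At position 13, page 0 is evicted.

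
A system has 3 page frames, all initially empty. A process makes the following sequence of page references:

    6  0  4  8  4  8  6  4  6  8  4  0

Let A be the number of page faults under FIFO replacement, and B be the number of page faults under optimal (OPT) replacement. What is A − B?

Under FIFO: F F F F . . F . . . . F → 6 faults.
Under OPT: F F F F . . . . . . . F → 5 faults.
A − B = 6 − 5 = 1.

1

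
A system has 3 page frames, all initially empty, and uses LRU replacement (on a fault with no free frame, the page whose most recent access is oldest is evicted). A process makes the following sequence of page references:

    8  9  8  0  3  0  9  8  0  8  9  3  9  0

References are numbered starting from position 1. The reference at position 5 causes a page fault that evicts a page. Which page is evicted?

pos 1: 8 -> miss, frames [8]
pos 2: 9 -> miss, frames [8, 9]
pos 3: 8 -> hit
pos 4: 0 -> miss, frames [9, 8, 0]
pos 5: 3 -> miss, evict 9, frames [8, 0, 3]
At position 5, page 9 is evicted.

9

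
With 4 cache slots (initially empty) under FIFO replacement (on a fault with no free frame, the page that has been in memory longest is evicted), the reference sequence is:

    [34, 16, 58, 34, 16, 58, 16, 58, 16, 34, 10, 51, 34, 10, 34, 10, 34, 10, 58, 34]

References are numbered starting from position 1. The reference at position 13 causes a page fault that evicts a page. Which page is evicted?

pos 1: 34: miss, frames {34}
pos 2: 16: miss, frames {34,16}
pos 3: 58: miss, frames {34,16,58}
pos 4: 34: hit
pos 5: 16: hit
pos 6: 58: hit
pos 7: 16: hit
pos 8: 58: hit
pos 9: 16: hit
pos 10: 34: hit
pos 11: 10: miss, frames {34,16,58,10}
pos 12: 51: miss, evict 34, frames {16,58,10,51}
pos 13: 34: miss, evict 16, frames {58,10,51,34}
At position 13, page 16 is evicted.

16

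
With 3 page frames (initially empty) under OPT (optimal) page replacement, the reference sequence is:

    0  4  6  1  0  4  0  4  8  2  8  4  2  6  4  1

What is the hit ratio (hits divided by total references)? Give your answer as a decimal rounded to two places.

0.50

0 → miss, frames [0]
4 → miss, frames [0, 4]
6 → miss, frames [0, 4, 6]
1 → miss, evict 6, frames [0, 4, 1]
0 → hit
4 → hit
0 → hit
4 → hit
8 → miss, evict 0, frames [4, 1, 8]
2 → miss, evict 1, frames [4, 8, 2]
8 → hit
4 → hit
2 → hit
6 → miss, evict 2, frames [4, 8, 6]
4 → hit
1 → miss, evict 6, frames [4, 8, 1]
Hits: 8 of 16 references → 8/16 = 0.5000.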